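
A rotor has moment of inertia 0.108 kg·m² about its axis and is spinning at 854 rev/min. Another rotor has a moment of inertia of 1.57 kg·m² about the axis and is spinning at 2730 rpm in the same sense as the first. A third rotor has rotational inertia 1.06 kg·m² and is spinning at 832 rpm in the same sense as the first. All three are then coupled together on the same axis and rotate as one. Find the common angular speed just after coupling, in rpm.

|ω_f| ≈ 1920 rpm

No external torque acts about the common axis, so total angular momentum is conserved.
Taking A's sense as positive: L = (0.1080)(854) + (1.570)(2730) + (1.060)(832) = 5260 kg·m²·rpm.
Combined I = 0.1080 + 1.570 + 1.060 = 2.738 kg·m².
ω_f = L / I = 5260 / 2.738 = 1921 rpm.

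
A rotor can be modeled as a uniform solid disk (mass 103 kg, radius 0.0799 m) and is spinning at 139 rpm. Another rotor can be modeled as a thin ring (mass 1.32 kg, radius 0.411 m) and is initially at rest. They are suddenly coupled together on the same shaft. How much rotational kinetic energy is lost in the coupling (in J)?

No external torque acts about the common axis, so total angular momentum is conserved.
Moments of inertia: I_A = ½(103)(0.0799)² = 0.3288 kg·m²; I_B = (1.32)(0.411)² = 0.2230 kg·m².
Taking A's sense as positive: L = (0.3288)(139) = 45.70 kg·m²·rpm.
Combined I = 0.3288 + 0.2230 = 0.5518 kg·m².
ω_f = L / I = 45.70 / 0.5518 = 82.83 rpm.
KE_i = ½ΣIω² = 34.83 J; KE_f = ½(0.5518)(8.674)² = 20.75 J.

ΔKE lost ≈ 14.1 J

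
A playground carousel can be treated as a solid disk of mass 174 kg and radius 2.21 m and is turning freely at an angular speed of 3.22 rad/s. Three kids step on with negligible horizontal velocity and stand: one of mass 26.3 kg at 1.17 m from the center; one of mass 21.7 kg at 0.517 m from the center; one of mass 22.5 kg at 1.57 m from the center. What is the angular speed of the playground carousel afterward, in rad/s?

ω_f ≈ 2.62 rad/s

The added mass arrives with no angular momentum about the center, and any external torque about the center is negligible, so the system's angular momentum is conserved.
I_p = ½(174)(2.21)² = 424.9 kg·m².
Added inertia Σmr² = (26.3)(1.17)² + (21.7)(0.517)² + (22.5)(1.57)² = 97.26 kg·m²; I_f = 424.9 + 97.26 = 522.2 kg·m².
ω_f = I_p ω_i / I_f = (424.9)(3.22) / 522.2 = 2.620 rad/s.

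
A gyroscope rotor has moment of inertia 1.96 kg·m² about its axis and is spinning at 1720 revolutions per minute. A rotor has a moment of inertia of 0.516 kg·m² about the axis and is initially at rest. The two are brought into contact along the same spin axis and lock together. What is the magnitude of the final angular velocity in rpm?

|ω_f| ≈ 1360 rpm

The coupling torques are internal; angular momentum about the shared axis is conserved.
Taking A's sense as positive: L = (1.960)(1720) = 3371 kg·m²·rpm.
Combined I = 1.960 + 0.5160 = 2.476 kg·m².
ω_f = L / I = 3371 / 2.476 = 1362 rpm.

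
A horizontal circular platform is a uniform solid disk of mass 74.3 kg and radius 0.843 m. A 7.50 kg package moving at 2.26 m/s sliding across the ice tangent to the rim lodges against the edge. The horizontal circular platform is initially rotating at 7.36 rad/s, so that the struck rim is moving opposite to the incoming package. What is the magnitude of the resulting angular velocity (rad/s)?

|ω_f| ≈ 5.67 rad/s

The axle reaction passes through the central axle and exerts no torque about it; angular momentum about the central axle is conserved through the impact.
I_p = ½(74.3)(0.843)² = 26.40 kg·m². Taking the sense of the package's angular momentum as positive, L_{package} = m v R = (7.50)(2.26)(0.843) = 14.29 kg·m²/s.
L_i = −I_p ω_p + m v R = −(26.40)(7.36) + 14.29 = -180.0 kg·m²/s.
After sticking, I_f = I_p + m R² = 26.40 + (7.50)(0.843)² = 31.73 kg·m².
ω_f = L_i / I_f = -180.0 / 31.73 = -5.673 rad/s.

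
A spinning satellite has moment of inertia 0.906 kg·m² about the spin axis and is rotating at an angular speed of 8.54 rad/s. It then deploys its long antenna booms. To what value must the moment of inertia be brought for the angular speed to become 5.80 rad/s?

With no external torque about the axis, L is conserved: I₁ω₁ = I₂ω₂.
I₂ = I₁ω₁ / ω₂ = (0.906)(8.54) / (5.80) = 1.334 kg·m².

I₂ ≈ 1.33 kg·m²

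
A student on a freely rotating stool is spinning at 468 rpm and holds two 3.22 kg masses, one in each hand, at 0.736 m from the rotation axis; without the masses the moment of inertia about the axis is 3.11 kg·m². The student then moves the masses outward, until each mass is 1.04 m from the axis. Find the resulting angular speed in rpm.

No external torque acts about the spin axis, so angular momentum is conserved.
I₁ = 3.11 + 2(3.22)(0.736)² = 6.599 kg·m²; I₂ = 3.11 + 2(3.22)(1.04)² = 10.08 kg·m².
ω₂ = I₁ω₁ / I₂ = (6.599)(468 rpm) / (10.08) = 306.5 rpm.

ω₂ ≈ 306 rpm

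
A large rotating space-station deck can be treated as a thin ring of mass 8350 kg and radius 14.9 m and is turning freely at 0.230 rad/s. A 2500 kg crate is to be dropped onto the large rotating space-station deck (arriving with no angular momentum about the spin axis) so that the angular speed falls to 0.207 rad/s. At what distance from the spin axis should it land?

r ≈ 9.08 m

The added mass arrives with no angular momentum about the spin axis, and any external torque about the spin axis is negligible, so the system's angular momentum is conserved.
I_p = (8350)(14.9)² = 1.854e+06 kg·m².
I_p ω_i = (I_p + m r²) ω_f ⇒ m r² = I_p(ω_i/ω_f − 1) = 1.854e+06(0.230/0.207 − 1) = 2.060e+05 kg·m².
r = √(2.060e+05/2500) = 9.077 m.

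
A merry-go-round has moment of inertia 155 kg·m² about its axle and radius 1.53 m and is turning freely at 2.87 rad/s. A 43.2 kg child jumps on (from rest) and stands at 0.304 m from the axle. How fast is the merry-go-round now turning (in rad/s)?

ω_f ≈ 2.80 rad/s

The added mass arrives with no angular momentum about the axle, and any external torque about the axle is negligible, so the system's angular momentum is conserved.
Added inertia Σmr² = (43.2)(0.304)² = 3.992 kg·m²; I_f = 155.0 + 3.992 = 159.0 kg·m².
ω_f = I_p ω_i / I_f = (155.0)(2.87) / 159.0 = 2.798 rad/s.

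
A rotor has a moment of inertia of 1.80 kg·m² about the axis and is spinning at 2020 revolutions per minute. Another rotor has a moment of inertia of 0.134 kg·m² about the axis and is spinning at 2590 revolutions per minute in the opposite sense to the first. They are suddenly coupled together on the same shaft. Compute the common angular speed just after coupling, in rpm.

|ω_f| ≈ 1700 rpm

No external torque acts about the common axis, so total angular momentum is conserved.
Taking A's sense as positive: L = (1.800)(2020) − (0.1340)(2590) = 3289 kg·m²·rpm.
Combined I = 1.800 + 0.1340 = 1.934 kg·m².
ω_f = L / I = 3289 / 1.934 = 1701 rpm.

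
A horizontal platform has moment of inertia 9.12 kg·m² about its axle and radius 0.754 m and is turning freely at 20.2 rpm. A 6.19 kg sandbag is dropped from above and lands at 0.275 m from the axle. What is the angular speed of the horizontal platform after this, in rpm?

No external torque acts about the axle; L_before = L_after.
Added inertia Σmr² = (6.19)(0.275)² = 0.4681 kg·m²; I_f = 9.120 + 0.4681 = 9.588 kg·m².
ω_f = I_p ω_i / I_f = (9.120)(20.2) / 9.588 = 19.21 rpm.

ω_f ≈ 19.2 rpm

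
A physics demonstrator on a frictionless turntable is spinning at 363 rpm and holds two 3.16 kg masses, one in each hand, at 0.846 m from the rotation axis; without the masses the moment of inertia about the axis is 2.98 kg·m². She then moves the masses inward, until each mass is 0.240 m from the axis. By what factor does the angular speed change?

ω₂/ω₁ ≈ 2.24

Angular momentum about the spin axis is conserved since the torque about it is zero.
I₁ = 2.98 + 2(3.16)(0.846)² = 7.503 kg·m²; I₂ = 2.98 + 2(3.16)(0.240)² = 3.344 kg·m².
ω₂/ω₁ = I₁/I₂ = 7.503 / 3.344 = 2.244.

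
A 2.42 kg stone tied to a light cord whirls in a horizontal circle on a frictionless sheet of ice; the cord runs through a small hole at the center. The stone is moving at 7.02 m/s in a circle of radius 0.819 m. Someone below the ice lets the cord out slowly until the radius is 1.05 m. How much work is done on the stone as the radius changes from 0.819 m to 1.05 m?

W ≈ -23.4 J

Central (radial) force ⇒ zero torque about the center ⇒ m v r is constant.
v₂ = v₁ r₁ / r₂ = (7.02)(0.819) / (1.05) = 5.476 m/s.
W = ΔKE = ½m(v₂² − v₁²) = -23.35 J.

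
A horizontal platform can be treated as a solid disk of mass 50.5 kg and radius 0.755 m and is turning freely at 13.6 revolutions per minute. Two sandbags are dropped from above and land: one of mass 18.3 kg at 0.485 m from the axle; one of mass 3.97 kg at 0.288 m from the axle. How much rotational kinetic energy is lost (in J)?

No external torque acts about the axle; L_before = L_after.
I_p = ½(50.5)(0.755)² = 14.39 kg·m².
Added inertia Σmr² = (18.3)(0.485)² + (3.97)(0.288)² = 4.634 kg·m²; I_f = 14.39 + 4.634 = 19.03 kg·m².
ω_f = I_p ω_i / I_f = (14.39)(13.6) / 19.03 = 10.29 rpm.
KE_i = ½(14.39)(1.424 rad/s)² = 14.60 J; KE_f = ½(19.03)(1.077)² = 11.04 J.

energy lost ≈ 3.55 J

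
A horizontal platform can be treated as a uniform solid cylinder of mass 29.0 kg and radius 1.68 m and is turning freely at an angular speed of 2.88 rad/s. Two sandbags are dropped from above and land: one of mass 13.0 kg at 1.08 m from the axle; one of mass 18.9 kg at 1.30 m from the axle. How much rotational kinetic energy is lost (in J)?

The added mass arrives with no angular momentum about the axle, and any external torque about the axle is negligible, so the system's angular momentum is conserved.
I_p = ½(29.0)(1.68)² = 40.92 kg·m².
Added inertia Σmr² = (13.0)(1.08)² + (18.9)(1.30)² = 47.10 kg·m²; I_f = 40.92 + 47.10 = 88.03 kg·m².
ω_f = I_p ω_i / I_f = (40.92)(2.88) / 88.03 = 1.339 rad/s.
KE_i = ½(40.92)(2.880 rad/s)² = 169.7 J; KE_f = ½(88.03)(1.339)² = 78.90 J.

energy lost ≈ 90.8 J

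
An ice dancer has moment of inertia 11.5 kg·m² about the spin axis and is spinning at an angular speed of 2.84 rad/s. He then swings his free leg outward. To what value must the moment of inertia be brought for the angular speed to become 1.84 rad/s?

I₂ ≈ 17.7 kg·m²

No external torque acts about the spin axis, so angular momentum is conserved.
I₂ = I₁ω₁ / ω₂ = (11.5)(2.84) / (1.84) = 17.75 kg·m².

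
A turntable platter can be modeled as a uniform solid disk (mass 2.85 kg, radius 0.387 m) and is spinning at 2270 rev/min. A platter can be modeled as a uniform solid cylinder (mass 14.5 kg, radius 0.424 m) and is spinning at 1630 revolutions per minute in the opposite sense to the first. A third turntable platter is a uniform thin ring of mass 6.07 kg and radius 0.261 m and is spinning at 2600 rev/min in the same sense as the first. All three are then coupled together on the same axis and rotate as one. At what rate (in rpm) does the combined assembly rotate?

No external torque acts about the common axis, so total angular momentum is conserved.
Moments of inertia: I_A = ½(2.85)(0.387)² = 0.2134 kg·m²; I_B = ½(14.5)(0.424)² = 1.303 kg·m²; I_C = (6.07)(0.261)² = 0.4135 kg·m².
Taking A's sense as positive: L = (0.2134)(2270) − (1.303)(1630) + (0.4135)(2600) = -565.0 kg·m²·rpm.
Combined I = 0.2134 + 1.303 + 0.4135 = 1.930 kg·m².
ω_f = L / I = -565.0 / 1.930 = -292.7 rpm.

|ω_f| ≈ 293 rpm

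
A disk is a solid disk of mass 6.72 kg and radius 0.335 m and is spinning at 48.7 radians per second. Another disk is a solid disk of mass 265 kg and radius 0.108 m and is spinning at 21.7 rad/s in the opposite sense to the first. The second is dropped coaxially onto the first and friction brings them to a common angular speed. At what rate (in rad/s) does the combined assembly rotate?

No external torque acts about the common axis, so total angular momentum is conserved.
Moments of inertia: I_A = ½(6.72)(0.335)² = 0.3771 kg·m²; I_B = ½(265)(0.108)² = 1.545 kg·m².
Taking A's sense as positive: L = (0.3771)(48.7) − (1.545)(21.7) = -15.17 kg·m²·rad/s.
Combined I = 0.3771 + 1.545 = 1.923 kg·m².
ω_f = L / I = -15.17 / 1.923 = -7.892 rad/s.

|ω_f| ≈ 7.89 rad/s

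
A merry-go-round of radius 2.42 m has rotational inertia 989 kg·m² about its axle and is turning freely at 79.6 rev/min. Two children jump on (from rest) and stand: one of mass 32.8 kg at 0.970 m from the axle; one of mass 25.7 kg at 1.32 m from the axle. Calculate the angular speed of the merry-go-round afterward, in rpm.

The added mass arrives with no angular momentum about the axle, and any external torque about the axle is negligible, so the system's angular momentum is conserved.
Added inertia Σmr² = (32.8)(0.970)² + (25.7)(1.32)² = 75.64 kg·m²; I_f = 989.0 + 75.64 = 1065 kg·m².
ω_f = I_p ω_i / I_f = (989.0)(79.6) / 1065 = 73.94 rpm.

ω_f ≈ 73.9 rpm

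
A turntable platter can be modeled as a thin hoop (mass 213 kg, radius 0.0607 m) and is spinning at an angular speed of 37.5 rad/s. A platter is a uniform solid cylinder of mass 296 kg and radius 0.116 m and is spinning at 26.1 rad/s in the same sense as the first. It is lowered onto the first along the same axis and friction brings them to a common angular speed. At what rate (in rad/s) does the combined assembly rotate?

|ω_f| ≈ 29.3 rad/s

No external torque acts about the common axis, so total angular momentum is conserved.
Moments of inertia: I_A = (213)(0.0607)² = 0.7848 kg·m²; I_B = ½(296)(0.116)² = 1.991 kg·m².
Taking A's sense as positive: L = (0.7848)(37.5) + (1.991)(26.1) = 81.41 kg·m²·rad/s.
Combined I = 0.7848 + 1.991 = 2.776 kg·m².
ω_f = L / I = 81.41 / 2.776 = 29.32 rad/s.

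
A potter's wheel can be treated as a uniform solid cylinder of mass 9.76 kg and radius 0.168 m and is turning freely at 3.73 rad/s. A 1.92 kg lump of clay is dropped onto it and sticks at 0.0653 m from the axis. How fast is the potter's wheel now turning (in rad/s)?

ω_f ≈ 3.52 rad/s

No external torque acts about the axis; L_before = L_after.
I_p = ½(9.76)(0.168)² = 0.1377 kg·m².
Added inertia Σmr² = (1.92)(0.0653)² = 0.008187 kg·m²; I_f = 0.1377 + 0.008187 = 0.1459 kg·m².
ω_f = I_p ω_i / I_f = (0.1377)(3.73) / 0.1459 = 3.521 rad/s.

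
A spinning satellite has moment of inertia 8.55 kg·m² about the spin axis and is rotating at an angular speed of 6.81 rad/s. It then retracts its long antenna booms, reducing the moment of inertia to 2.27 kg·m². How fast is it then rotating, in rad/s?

ω₂ ≈ 25.7 rad/s

With no external torque about the axis, L is conserved: I₁ω₁ = I₂ω₂.
ω₂ = I₁ω₁ / I₂ = (8.550)(6.81 rad/s) / (2.270) = 25.65 rad/s.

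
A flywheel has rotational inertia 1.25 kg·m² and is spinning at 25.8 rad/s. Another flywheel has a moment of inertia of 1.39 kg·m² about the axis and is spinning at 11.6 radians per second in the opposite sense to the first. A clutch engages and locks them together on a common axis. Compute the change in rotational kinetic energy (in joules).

No external torque acts about the common axis, so total angular momentum is conserved.
Taking A's sense as positive: L = (1.250)(25.8) − (1.390)(11.6) = 16.13 kg·m²·rad/s.
Combined I = 1.250 + 1.390 = 2.640 kg·m².
ω_f = L / I = 16.13 / 2.640 = 6.108 rad/s.
KE_i = ½ΣIω² = 509.5 J; KE_f = ½(2.640)(6.108)² = 49.25 J.

ΔKE ≈ -460 J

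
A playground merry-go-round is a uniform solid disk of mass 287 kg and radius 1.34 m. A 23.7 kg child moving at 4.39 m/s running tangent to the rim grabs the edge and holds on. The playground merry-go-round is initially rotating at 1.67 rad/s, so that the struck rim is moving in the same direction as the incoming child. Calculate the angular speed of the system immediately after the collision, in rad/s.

The axle reaction passes through the axle and exerts no torque about it; angular momentum about the axle is conserved through the impact.
I_p = ½(287)(1.34)² = 257.7 kg·m². Taking the sense of the child's angular momentum as positive, L_{child} = m v R = (23.7)(4.39)(1.34) = 139.4 kg·m²/s.
L_i = +I_p ω_p + m v R = +(257.7)(1.67) + 139.4 = 569.7 kg·m²/s.
After sticking, I_f = I_p + m R² = 257.7 + (23.7)(1.34)² = 300.2 kg·m².
ω_f = L_i / I_f = 569.7 / 300.2 = 1.898 rad/s.

|ω_f| ≈ 1.90 rad/s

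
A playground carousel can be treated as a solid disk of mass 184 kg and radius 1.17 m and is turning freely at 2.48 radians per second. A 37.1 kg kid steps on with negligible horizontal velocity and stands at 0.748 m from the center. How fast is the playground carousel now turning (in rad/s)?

ω_f ≈ 2.13 rad/s

The added mass arrives with no angular momentum about the center, and any external torque about the center is negligible, so the system's angular momentum is conserved.
I_p = ½(184)(1.17)² = 125.9 kg·m².
Added inertia Σmr² = (37.1)(0.748)² = 20.76 kg·m²; I_f = 125.9 + 20.76 = 146.7 kg·m².
ω_f = I_p ω_i / I_f = (125.9)(2.48) / 146.7 = 2.129 rad/s.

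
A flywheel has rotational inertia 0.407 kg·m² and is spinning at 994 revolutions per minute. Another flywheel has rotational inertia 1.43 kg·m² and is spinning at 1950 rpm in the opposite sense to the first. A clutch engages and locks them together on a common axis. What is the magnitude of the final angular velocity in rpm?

The coupling torques are internal; angular momentum about the shared axis is conserved.
Taking A's sense as positive: L = (0.4070)(994) − (1.430)(1950) = -2384 kg·m²·rpm.
Combined I = 0.4070 + 1.430 = 1.837 kg·m².
ω_f = L / I = -2384 / 1.837 = -1298 rpm.

|ω_f| ≈ 1300 rpm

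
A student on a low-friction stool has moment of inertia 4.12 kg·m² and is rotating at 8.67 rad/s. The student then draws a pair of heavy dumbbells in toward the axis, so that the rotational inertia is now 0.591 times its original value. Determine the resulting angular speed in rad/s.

ω₂ ≈ 14.7 rad/s

No external torque acts about the spin axis, so angular momentum is conserved.
I₂ = 0.591 × 4.12 = 2.435 kg·m².
ω₂ = I₁ω₁ / I₂ = (4.120)(8.67 rad/s) / (2.435) = 14.67 rad/s.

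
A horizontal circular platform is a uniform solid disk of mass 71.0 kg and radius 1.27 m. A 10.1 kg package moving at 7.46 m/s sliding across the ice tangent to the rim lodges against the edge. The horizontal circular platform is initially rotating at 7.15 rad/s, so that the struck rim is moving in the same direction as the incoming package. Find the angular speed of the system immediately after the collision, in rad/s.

|ω_f| ≈ 6.87 rad/s

The axle reaction passes through the central axle and exerts no torque about it; angular momentum about the central axle is conserved through the impact.
I_p = ½(71.0)(1.27)² = 57.26 kg·m². Taking the sense of the package's angular momentum as positive, L_{package} = m v R = (10.1)(7.46)(1.27) = 95.69 kg·m²/s.
L_i = +I_p ω_p + m v R = +(57.26)(7.15) + 95.69 = 505.1 kg·m²/s.
After sticking, I_f = I_p + m R² = 57.26 + (10.1)(1.27)² = 73.55 kg·m².
ω_f = L_i / I_f = 505.1 / 73.55 = 6.867 rad/s.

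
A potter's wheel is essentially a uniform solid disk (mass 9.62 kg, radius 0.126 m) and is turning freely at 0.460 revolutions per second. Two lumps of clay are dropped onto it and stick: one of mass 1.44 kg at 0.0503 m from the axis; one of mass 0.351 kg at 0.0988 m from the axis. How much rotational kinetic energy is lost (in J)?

The added mass arrives with no angular momentum about the axis, and any external torque about the axis is negligible, so the system's angular momentum is conserved.
I_p = ½(9.62)(0.126)² = 0.07636 kg·m².
Added inertia Σmr² = (1.44)(0.0503)² + (0.351)(0.0988)² = 0.007070 kg·m²; I_f = 0.07636 + 0.007070 = 0.08343 kg·m².
ω_f = I_p ω_i / I_f = (0.07636)(0.460) / 0.08343 = 0.4210 rev/s.
KE_i = ½(0.07636)(2.890 rad/s)² = 0.3190 J; KE_f = ½(0.08343)(2.645)² = 0.2919 J.

energy lost ≈ 0.0270 J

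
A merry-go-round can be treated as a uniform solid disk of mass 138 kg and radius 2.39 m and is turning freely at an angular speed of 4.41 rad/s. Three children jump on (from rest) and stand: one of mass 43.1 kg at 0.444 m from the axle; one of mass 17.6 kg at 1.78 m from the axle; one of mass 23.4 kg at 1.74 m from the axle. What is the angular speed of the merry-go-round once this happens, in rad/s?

No external torque acts about the axle; L_before = L_after.
I_p = ½(138)(2.39)² = 394.1 kg·m².
Added inertia Σmr² = (43.1)(0.444)² + (17.6)(1.78)² + (23.4)(1.74)² = 135.1 kg·m²; I_f = 394.1 + 135.1 = 529.2 kg·m².
ω_f = I_p ω_i / I_f = (394.1)(4.41) / 529.2 = 3.284 rad/s.

ω_f ≈ 3.28 rad/s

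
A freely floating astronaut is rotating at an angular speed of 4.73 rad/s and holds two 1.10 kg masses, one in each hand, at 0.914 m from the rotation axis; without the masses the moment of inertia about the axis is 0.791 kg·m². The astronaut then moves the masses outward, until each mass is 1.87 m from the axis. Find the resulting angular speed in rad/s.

No external torque acts about the spin axis, so angular momentum is conserved.
I₁ = 0.791 + 2(1.10)(0.914)² = 2.629 kg·m²; I₂ = 0.791 + 2(1.10)(1.87)² = 8.484 kg·m².
ω₂ = I₁ω₁ / I₂ = (2.629)(4.73 rad/s) / (8.484) = 1.466 rad/s.

ω₂ ≈ 1.47 rad/s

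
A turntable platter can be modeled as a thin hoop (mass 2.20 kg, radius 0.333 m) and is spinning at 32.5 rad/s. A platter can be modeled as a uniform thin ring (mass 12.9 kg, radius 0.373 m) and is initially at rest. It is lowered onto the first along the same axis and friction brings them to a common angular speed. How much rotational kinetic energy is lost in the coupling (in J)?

The coupling torques are internal; angular momentum about the shared axis is conserved.
Moments of inertia: I_A = (2.20)(0.333)² = 0.2440 kg·m²; I_B = (12.9)(0.373)² = 1.795 kg·m².
Taking A's sense as positive: L = (0.2440)(32.5) = 7.929 kg·m²·rad/s.
Combined I = 0.2440 + 1.795 = 2.039 kg·m².
ω_f = L / I = 7.929 / 2.039 = 3.889 rad/s.
KE_i = ½ΣIω² = 128.8 J; KE_f = ½(2.039)(3.889)² = 15.42 J.

ΔKE lost ≈ 113 J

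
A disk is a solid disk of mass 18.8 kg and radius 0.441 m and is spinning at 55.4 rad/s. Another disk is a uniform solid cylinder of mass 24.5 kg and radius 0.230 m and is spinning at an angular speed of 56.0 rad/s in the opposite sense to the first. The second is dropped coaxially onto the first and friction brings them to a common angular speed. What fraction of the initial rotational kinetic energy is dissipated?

fraction ≈ 0.777

The coupling torques are internal; angular momentum about the shared axis is conserved.
Moments of inertia: I_A = ½(18.8)(0.441)² = 1.828 kg·m²; I_B = ½(24.5)(0.230)² = 0.6480 kg·m².
Taking A's sense as positive: L = (1.828)(55.4) − (0.6480)(56.0) = 64.99 kg·m²·rad/s.
Combined I = 1.828 + 0.6480 = 2.476 kg·m².
ω_f = L / I = 64.99 / 2.476 = 26.25 rad/s.
KE_i = ½ΣIω² = 3822 J; KE_f = ½(2.476)(26.25)² = 852.8 J.
Fraction dissipated = (KE_i − KE_f)/KE_i = 0.7768.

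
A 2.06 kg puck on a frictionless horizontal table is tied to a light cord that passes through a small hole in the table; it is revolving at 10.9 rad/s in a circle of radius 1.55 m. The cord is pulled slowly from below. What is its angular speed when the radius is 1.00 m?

ω₂ ≈ 26.2 rad/s

No torque about the axis ⇒ m r₁² ω₁ = m r₂² ω₂.
ω₂ = ω₁ (r₁/r₂)² = (10.9)(1.55/1.00)² = 26.19 rad/s.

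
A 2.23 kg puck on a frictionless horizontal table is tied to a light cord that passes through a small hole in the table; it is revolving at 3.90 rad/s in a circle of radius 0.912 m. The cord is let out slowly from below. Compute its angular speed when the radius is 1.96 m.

ω₂ ≈ 0.844 rad/s

The constraining force is radial, so m r² ω about the center is conserved.
ω₂ = ω₁ (r₁/r₂)² = (3.90)(0.912/1.96)² = 0.8444 rad/s.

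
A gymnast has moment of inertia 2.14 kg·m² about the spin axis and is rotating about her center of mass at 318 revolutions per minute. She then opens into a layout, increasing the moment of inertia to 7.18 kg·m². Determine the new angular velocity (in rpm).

ω₂ ≈ 94.8 rpm

With no external torque about the axis, L is conserved: I₁ω₁ = I₂ω₂.
ω₂ = I₁ω₁ / I₂ = (2.140)(318 rpm) / (7.180) = 94.78 rpm.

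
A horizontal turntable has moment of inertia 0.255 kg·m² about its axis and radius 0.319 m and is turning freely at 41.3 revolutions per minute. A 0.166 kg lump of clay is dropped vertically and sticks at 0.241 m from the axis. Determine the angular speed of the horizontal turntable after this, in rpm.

No external torque acts about the axis; L_before = L_after.
Added inertia Σmr² = (0.166)(0.241)² = 0.009641 kg·m²; I_f = 0.2550 + 0.009641 = 0.2646 kg·m².
ω_f = I_p ω_i / I_f = (0.2550)(41.3) / 0.2646 = 39.80 rpm.

ω_f ≈ 39.8 rpm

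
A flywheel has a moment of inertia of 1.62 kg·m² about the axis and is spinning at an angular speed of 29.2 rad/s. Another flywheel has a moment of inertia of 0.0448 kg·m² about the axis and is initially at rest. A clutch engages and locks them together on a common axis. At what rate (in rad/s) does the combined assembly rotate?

The coupling torques are internal; angular momentum about the shared axis is conserved.
Taking A's sense as positive: L = (1.620)(29.2) = 47.30 kg·m²·rad/s.
Combined I = 1.620 + 0.04480 = 1.665 kg·m².
ω_f = L / I = 47.30 / 1.665 = 28.41 rad/s.

|ω_f| ≈ 28.4 rad/s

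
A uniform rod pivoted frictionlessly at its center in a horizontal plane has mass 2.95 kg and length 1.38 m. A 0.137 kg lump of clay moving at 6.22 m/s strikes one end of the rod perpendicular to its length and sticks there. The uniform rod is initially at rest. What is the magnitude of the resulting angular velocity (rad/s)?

|ω_f| ≈ 1.10 rad/s

About the pivot the impulsive forces during the collision are internal, so angular momentum about that axis is conserved.
I_p = (1/12)(2.95)(1.38)² = 0.4682 kg·m². Taking the sense of the lump of clay's angular momentum as positive, L_{lump} = m v R = (0.137)(6.22)(1.38/2) = 0.5880 kg·m²/s.
L_i = 0 + 0.5880 = 0.5880 kg·m²/s.
After sticking, I_f = I_p + m R² = 0.4682 + (0.137)(1.38/2)² = 0.5334 kg·m².
ω_f = L_i / I_f = 0.5880 / 0.5334 = 1.102 rad/s.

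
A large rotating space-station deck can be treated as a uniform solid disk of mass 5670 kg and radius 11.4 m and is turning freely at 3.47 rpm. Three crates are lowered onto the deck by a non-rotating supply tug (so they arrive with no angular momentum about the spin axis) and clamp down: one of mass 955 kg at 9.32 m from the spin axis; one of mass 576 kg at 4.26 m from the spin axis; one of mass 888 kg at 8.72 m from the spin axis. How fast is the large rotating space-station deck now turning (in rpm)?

No external torque acts about the spin axis; L_before = L_after.
I_p = ½(5670)(11.4)² = 3.684e+05 kg·m².
Added inertia Σmr² = (955)(9.32)² + (576)(4.26)² + (888)(8.72)² = 1.609e+05 kg·m²; I_f = 3.684e+05 + 1.609e+05 = 5.294e+05 kg·m².
ω_f = I_p ω_i / I_f = (3.684e+05)(3.47) / 5.294e+05 = 2.415 rpm.

ω_f ≈ 2.42 rpm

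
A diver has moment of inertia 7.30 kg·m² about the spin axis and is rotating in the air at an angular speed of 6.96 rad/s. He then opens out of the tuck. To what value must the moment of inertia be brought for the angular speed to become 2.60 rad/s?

No external torque acts about the spin axis, so angular momentum is conserved.
I₂ = I₁ω₁ / ω₂ = (7.30)(6.96) / (2.60) = 19.54 kg·m².

I₂ ≈ 19.5 kg·m²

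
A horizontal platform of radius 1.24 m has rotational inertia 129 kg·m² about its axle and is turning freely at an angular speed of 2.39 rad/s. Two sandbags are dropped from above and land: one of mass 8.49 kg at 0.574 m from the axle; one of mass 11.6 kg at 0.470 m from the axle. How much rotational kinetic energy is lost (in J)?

energy lost ≈ 14.7 J

No external torque acts about the axle; L_before = L_after.
Added inertia Σmr² = (8.49)(0.574)² + (11.6)(0.470)² = 5.360 kg·m²; I_f = 129.0 + 5.360 = 134.4 kg·m².
ω_f = I_p ω_i / I_f = (129.0)(2.39) / 134.4 = 2.295 rad/s.
KE_i = ½(129.0)(2.390 rad/s)² = 368.4 J; KE_f = ½(134.4)(2.295)² = 353.7 J.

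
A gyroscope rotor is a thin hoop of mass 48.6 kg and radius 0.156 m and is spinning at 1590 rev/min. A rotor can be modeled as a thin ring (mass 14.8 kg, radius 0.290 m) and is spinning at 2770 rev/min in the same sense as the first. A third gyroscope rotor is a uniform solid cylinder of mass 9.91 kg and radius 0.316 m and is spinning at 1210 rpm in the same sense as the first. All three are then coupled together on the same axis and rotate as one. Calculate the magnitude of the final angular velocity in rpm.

No external torque acts about the common axis, so total angular momentum is conserved.
Moments of inertia: I_A = (48.6)(0.156)² = 1.183 kg·m²; I_B = (14.8)(0.290)² = 1.245 kg·m²; I_C = ½(9.91)(0.316)² = 0.4948 kg·m².
Taking A's sense as positive: L = (1.183)(1590) + (1.245)(2770) + (0.4948)(1210) = 5927 kg·m²·rpm.
Combined I = 1.183 + 1.245 + 0.4948 = 2.922 kg·m².
ω_f = L / I = 5927 / 2.922 = 2028 rpm.

|ω_f| ≈ 2030 rpm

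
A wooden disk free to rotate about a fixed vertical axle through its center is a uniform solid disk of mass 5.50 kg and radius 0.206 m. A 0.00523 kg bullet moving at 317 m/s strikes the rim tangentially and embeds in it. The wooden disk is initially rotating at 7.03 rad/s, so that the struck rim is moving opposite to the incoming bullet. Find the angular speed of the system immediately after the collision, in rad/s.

|ω_f| ≈ 4.10 rad/s

About the axle the impulsive forces during the collision are internal, so angular momentum about that axis is conserved.
I_p = ½(5.50)(0.206)² = 0.1167 kg·m². Taking the sense of the bullet's angular momentum as positive, L_{bullet} = m v R = (0.00523)(317)(0.206) = 0.3415 kg·m²/s.
L_i = −I_p ω_p + m v R = −(0.1167)(7.03) + 0.3415 = -0.4789 kg·m²/s.
After sticking, I_f = I_p + m R² = 0.1167 + (0.00523)(0.206)² = 0.1169 kg·m².
ω_f = L_i / I_f = -0.4789 / 0.1169 = -4.096 rad/s.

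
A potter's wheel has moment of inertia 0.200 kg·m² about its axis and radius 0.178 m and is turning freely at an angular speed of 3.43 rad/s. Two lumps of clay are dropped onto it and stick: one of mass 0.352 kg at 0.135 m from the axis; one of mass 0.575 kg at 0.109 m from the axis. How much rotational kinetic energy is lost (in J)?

The added mass arrives with no angular momentum about the axis, and any external torque about the axis is negligible, so the system's angular momentum is conserved.
Added inertia Σmr² = (0.352)(0.135)² + (0.575)(0.109)² = 0.01325 kg·m²; I_f = 0.2000 + 0.01325 = 0.2132 kg·m².
ω_f = I_p ω_i / I_f = (0.2000)(3.43) / 0.2132 = 3.217 rad/s.
KE_i = ½(0.2000)(3.430 rad/s)² = 1.176 J; KE_f = ½(0.2132)(3.217)² = 1.103 J.

energy lost ≈ 0.0731 J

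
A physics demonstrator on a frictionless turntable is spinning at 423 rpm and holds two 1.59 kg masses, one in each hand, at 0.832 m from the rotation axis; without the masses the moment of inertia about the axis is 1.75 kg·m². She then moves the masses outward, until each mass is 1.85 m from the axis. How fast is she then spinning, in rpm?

ω₂ ≈ 132 rpm

Angular momentum about the spin axis is conserved since the torque about it is zero.
I₁ = 1.75 + 2(1.59)(0.832)² = 3.951 kg·m²; I₂ = 1.75 + 2(1.59)(1.85)² = 12.63 kg·m².
ω₂ = I₁ω₁ / I₂ = (3.951)(423 rpm) / (12.63) = 132.3 rpm.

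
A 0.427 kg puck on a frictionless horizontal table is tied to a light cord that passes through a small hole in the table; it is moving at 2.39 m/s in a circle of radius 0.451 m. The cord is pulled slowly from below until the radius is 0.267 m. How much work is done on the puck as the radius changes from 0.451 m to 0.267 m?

Central (radial) force ⇒ zero torque about the center ⇒ m v r is constant.
v₂ = v₁ r₁ / r₂ = (2.39)(0.451) / (0.267) = 4.037 m/s.
W = ΔKE = ½m(v₂² − v₁²) = 2.260 J.

W ≈ 2.26 J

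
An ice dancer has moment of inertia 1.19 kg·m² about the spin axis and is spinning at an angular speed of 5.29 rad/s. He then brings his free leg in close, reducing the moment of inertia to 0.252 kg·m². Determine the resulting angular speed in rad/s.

No external torque acts about the spin axis, so angular momentum is conserved.
ω₂ = I₁ω₁ / I₂ = (1.190)(5.29 rad/s) / (0.2520) = 24.98 rad/s.

ω₂ ≈ 25.0 rad/s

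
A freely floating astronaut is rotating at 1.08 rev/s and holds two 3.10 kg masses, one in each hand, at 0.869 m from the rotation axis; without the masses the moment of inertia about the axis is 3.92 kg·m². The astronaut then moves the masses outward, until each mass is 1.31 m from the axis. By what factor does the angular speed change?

ω₂/ω₁ ≈ 0.591

With no external torque about the axis, L is conserved: I₁ω₁ = I₂ω₂.
I₁ = 3.92 + 2(3.10)(0.869)² = 8.602 kg·m²; I₂ = 3.92 + 2(3.10)(1.31)² = 14.56 kg·m².
ω₂/ω₁ = I₁/I₂ = 8.602 / 14.56 = 0.5908.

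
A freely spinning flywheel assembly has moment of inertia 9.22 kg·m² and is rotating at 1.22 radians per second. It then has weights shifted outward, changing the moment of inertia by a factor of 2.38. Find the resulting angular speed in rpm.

ω₂ ≈ 4.90 rpm

Angular momentum about the spin axis is conserved since the torque about it is zero.
I₂ = 2.38 × 9.22 = 21.94 kg·m².
ω₂ = I₁ω₁ / I₂ = (9.220)(1.22 rad/s) / (21.94) = 0.5126 rad/s = 4.895 rpm.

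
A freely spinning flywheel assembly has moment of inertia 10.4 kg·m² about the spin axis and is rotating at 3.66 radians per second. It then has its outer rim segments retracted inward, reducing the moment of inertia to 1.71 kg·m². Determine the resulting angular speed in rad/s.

No external torque acts about the spin axis, so angular momentum is conserved.
ω₂ = I₁ω₁ / I₂ = (10.40)(3.66 rad/s) / (1.710) = 22.26 rad/s.

ω₂ ≈ 22.3 rad/s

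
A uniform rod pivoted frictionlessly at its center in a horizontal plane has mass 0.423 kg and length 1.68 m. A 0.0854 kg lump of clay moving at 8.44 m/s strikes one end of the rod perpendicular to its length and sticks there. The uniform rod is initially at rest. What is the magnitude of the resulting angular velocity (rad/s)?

The axle reaction passes through the pivot and exerts no torque about it; angular momentum about the pivot is conserved through the impact.
I_p = (1/12)(0.423)(1.68)² = 0.09949 kg·m². Taking the sense of the lump of clay's angular momentum as positive, L_{lump} = m v R = (0.0854)(8.44)(1.68/2) = 0.6055 kg·m²/s.
L_i = 0 + 0.6055 = 0.6055 kg·m²/s.
After sticking, I_f = I_p + m R² = 0.09949 + (0.0854)(1.68/2)² = 0.1597 kg·m².
ω_f = L_i / I_f = 0.6055 / 0.1597 = 3.790 rad/s.

|ω_f| ≈ 3.79 rad/s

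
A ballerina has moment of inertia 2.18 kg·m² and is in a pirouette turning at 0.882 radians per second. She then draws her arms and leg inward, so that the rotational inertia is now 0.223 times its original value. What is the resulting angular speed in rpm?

ω₂ ≈ 37.8 rpm

No external torque acts about the spin axis, so angular momentum is conserved.
I₂ = 0.223 × 2.18 = 0.4861 kg·m².
ω₂ = I₁ω₁ / I₂ = (2.180)(0.882 rad/s) / (0.4861) = 3.955 rad/s = 37.77 rpm.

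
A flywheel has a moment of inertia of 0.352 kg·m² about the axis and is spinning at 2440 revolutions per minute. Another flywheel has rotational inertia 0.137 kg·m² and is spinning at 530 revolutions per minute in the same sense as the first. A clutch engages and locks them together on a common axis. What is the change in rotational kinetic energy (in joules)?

ΔKE ≈ -1970 J

The coupling torques are internal; angular momentum about the shared axis is conserved.
Taking A's sense as positive: L = (0.3520)(2440) + (0.1370)(530) = 931.5 kg·m²·rpm.
Combined I = 0.3520 + 0.1370 = 0.4890 kg·m².
ω_f = L / I = 931.5 / 0.4890 = 1905 rpm.
KE_i = ½ΣIω² = 11700 J; KE_f = ½(0.4890)(199.5)² = 9729 J.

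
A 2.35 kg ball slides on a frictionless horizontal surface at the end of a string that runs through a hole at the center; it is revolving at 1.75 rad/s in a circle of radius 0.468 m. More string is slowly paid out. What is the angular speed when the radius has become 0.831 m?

ω₂ ≈ 0.555 rad/s

The constraining force is radial, so m r² ω about the center is conserved.
ω₂ = ω₁ (r₁/r₂)² = (1.75)(0.468/0.831)² = 0.5550 rad/s.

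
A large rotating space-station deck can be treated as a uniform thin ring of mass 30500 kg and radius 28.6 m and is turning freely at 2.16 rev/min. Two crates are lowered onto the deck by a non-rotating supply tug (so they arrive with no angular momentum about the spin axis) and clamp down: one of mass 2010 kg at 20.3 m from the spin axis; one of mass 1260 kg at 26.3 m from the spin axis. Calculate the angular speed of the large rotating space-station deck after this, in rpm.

No external torque acts about the spin axis; L_before = L_after.
I_p = (30500)(28.6)² = 2.495e+07 kg·m².
Added inertia Σmr² = (2010)(20.3)² + (1260)(26.3)² = 1.700e+06 kg·m²; I_f = 2.495e+07 + 1.700e+06 = 2.665e+07 kg·m².
ω_f = I_p ω_i / I_f = (2.495e+07)(2.16) / 2.665e+07 = 2.022 rpm.

ω_f ≈ 2.02 rpm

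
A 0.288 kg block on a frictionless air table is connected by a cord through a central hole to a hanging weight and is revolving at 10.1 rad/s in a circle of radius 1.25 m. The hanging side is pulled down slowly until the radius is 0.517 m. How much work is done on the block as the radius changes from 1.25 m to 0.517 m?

No torque about the axis ⇒ m r₁² ω₁ = m r₂² ω₂.
ω₂ = ω₁ (r₁/r₂)² = (10.1)(1.25/0.517)² = 59.04 rad/s.
W = ΔKE = ½m(v₂² − v₁²) = 111.2 J.

W ≈ 111 J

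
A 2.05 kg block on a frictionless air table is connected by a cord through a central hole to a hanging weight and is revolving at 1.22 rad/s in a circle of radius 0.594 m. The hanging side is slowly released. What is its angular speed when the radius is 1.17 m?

No torque about the axis ⇒ m r₁² ω₁ = m r₂² ω₂.
ω₂ = ω₁ (r₁/r₂)² = (1.22)(0.594/1.17)² = 0.3145 rad/s.

ω₂ ≈ 0.314 rad/s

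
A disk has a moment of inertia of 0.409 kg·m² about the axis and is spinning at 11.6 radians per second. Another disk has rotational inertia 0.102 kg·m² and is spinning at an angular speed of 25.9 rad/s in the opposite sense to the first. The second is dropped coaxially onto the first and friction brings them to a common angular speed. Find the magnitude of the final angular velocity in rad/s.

|ω_f| ≈ 4.11 rad/s

No external torque acts about the common axis, so total angular momentum is conserved.
Taking A's sense as positive: L = (0.4090)(11.6) − (0.1020)(25.9) = 2.103 kg·m²·rad/s.
Combined I = 0.4090 + 0.1020 = 0.5110 kg·m².
ω_f = L / I = 2.103 / 0.5110 = 4.115 rad/s.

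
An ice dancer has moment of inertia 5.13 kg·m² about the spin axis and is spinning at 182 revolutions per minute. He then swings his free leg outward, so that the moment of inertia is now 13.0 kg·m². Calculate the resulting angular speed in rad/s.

No external torque acts about the spin axis, so angular momentum is conserved.
ω₂ = I₁ω₁ / I₂ = (5.130)(182 rpm) / (13.00) = 71.82 rpm = 7.521 rad/s.

ω₂ ≈ 7.52 rad/s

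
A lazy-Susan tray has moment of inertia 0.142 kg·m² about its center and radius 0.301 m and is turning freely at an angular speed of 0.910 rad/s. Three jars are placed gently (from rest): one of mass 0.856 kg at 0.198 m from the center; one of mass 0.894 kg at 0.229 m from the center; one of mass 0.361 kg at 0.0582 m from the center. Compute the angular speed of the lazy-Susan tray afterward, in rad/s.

No external torque acts about the center; L_before = L_after.
Added inertia Σmr² = (0.856)(0.198)² + (0.894)(0.229)² + (0.361)(0.0582)² = 0.08166 kg·m²; I_f = 0.1420 + 0.08166 = 0.2237 kg·m².
ω_f = I_p ω_i / I_f = (0.1420)(0.910) / 0.2237 = 0.5777 rad/s.

ω_f ≈ 0.578 rad/s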